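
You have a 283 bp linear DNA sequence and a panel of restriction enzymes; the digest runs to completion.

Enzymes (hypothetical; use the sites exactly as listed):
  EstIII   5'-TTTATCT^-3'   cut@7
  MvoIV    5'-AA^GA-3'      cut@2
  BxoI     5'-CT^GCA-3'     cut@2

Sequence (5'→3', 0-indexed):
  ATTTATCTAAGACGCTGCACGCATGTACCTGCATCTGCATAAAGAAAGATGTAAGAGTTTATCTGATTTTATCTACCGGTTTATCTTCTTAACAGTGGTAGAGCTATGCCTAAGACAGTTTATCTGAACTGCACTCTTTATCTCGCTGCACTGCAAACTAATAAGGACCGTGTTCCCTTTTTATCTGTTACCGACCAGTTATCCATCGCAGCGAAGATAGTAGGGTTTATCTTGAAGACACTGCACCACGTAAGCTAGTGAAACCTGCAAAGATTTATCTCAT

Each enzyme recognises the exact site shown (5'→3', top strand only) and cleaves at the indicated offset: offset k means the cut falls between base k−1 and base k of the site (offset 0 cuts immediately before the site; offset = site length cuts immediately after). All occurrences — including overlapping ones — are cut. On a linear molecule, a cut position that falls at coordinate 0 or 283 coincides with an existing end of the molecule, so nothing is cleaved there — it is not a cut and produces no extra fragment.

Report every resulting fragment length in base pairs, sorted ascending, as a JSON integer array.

[2,3,4,4,4,5,5,5,6,6,6,7,7,8,9,10,10,12,12,13,14,17,24,27,29,34]

Scan for sites:
  EstIII (TTTATCT, off=7): starts [1, 57, 67, 79, 118, 136, 179, 225, 273] → cuts [8, 64, 74, 86, 125, 143, 186, 232, 280]
  MvoIV (AAGA, off=2): starts [8, 41, 45, 52, 111, 213, 234, 269] → cuts [10, 43, 47, 54, 113, 215, 236, 271]
  BxoI (CTGCA, off=2): starts [14, 28, 34, 128, 145, 150, 240, 264] → cuts [16, 30, 36, 130, 147, 152, 242, 266]

All cut coordinates (distinct, sorted): [8, 10, 16, 30, 36, 43, 47, 54, 64, 74, 86, 113, 125, 130, 143, 147, 152, 186, 215, 232, 236, 242, 266, 271, 280]

Fragments:
  [0,8): 8 bp
  [8,10): 2 bp
  [10,16): 6 bp
  [16,30): 14 bp
  [30,36): 6 bp
  [36,43): 7 bp
  [43,47): 4 bp
  [47,54): 7 bp
  [54,64): 10 bp
  [64,74): 10 bp
  [74,86): 12 bp
  [86,113): 27 bp
  [113,125): 12 bp
  [125,130): 5 bp
  [130,143): 13 bp
  [143,147): 4 bp
  [147,152): 5 bp
  [152,186): 34 bp
  [186,215): 29 bp
  [215,232): 17 bp
  [232,236): 4 bp
  [236,242): 6 bp
  [242,266): 24 bp
  [266,271): 5 bp
  [271,280): 9 bp
  [280,283): 3 bp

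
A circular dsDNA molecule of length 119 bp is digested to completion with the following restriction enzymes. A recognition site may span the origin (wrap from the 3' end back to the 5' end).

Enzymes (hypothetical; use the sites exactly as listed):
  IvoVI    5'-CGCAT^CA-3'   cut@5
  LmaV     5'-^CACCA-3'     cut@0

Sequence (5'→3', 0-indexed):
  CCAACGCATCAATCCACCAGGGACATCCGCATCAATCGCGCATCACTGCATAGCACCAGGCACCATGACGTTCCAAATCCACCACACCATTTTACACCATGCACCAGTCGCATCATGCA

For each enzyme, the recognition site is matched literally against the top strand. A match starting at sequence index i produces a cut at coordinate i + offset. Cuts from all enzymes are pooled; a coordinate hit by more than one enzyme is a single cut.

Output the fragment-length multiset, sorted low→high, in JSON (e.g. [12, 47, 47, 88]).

[4,5,5,7,7,10,10,11,11,12,18,19]

Site scan:
  IvoVI CGCATCA/5: at [4, 27, 38, 108] ⇒ [9, 32, 43, 113]
  LmaV CACCA/0: at [14, 53, 60, 79, 84, 94, 101, 117] ⇒ [14, 53, 60, 79, 84, 94, 101, 117]

Pooled cuts: [9, 14, 32, 43, 53, 60, 79, 84, 94, 101, 113, 117]

Fragments:
  9→14: 5 bp
  14→32: 18 bp
  32→43: 11 bp
  43→53: 10 bp
  53→60: 7 bp
  60→79: 19 bp
  79→84: 5 bp
  84→94: 10 bp
  94→101: 7 bp
  101→113: 12 bp
  113→117: 4 bp
  117→9 (wrap): 119-117+9 = 11 bp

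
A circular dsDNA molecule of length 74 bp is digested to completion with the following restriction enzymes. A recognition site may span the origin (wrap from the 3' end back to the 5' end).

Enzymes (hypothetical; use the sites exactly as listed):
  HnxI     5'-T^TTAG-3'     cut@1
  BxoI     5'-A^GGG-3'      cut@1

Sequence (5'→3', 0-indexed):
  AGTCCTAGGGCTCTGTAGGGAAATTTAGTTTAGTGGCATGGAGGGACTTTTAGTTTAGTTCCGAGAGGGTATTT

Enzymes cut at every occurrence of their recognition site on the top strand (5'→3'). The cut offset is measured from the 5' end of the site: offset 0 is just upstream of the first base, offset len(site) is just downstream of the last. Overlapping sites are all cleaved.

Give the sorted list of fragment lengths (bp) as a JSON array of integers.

[5,5,6,7,7,9,10,12,13]

Site scan:
  HnxI TTTAG/1: at [23, 28, 48, 53, 71] ⇒ [24, 29, 49, 54, 72]
  BxoI AGGG/1: at [6, 16, 41, 65] ⇒ [7, 17, 42, 66]

Pooled cuts: [7, 17, 24, 29, 42, 49, 54, 66, 72]

Fragments:
  7→17: 10 bp
  17→24: 7 bp
  24→29: 5 bp
  29→42: 13 bp
  42→49: 7 bp
  49→54: 5 bp
  54→66: 12 bp
  66→72: 6 bp
  72→7 (wrap): 74-72+7 = 9 bp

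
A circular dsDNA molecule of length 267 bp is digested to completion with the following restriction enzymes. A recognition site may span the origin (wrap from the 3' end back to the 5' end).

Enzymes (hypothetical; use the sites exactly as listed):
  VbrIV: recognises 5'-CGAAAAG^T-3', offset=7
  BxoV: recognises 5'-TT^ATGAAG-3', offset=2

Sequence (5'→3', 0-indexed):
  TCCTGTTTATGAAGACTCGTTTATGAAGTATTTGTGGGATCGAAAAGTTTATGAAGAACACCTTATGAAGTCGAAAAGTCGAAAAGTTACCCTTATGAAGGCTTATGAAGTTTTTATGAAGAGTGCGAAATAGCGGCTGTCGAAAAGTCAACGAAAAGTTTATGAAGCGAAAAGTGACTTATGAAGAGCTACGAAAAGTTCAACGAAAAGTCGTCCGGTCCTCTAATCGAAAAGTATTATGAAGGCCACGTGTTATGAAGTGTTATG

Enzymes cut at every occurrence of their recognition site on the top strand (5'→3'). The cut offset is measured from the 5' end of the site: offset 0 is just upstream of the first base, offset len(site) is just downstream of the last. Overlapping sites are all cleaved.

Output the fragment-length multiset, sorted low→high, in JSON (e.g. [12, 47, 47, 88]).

[3,3,4,6,8,8,10,11,11,12,13,14,14,14,16,18,21,24,25,32]

Per-enzyme occurrences:
  VbrIV CGAAAAGT/7: at [40, 71, 79, 140, 151, 167, 191, 203, 227] ⇒ [47, 78, 86, 147, 158, 174, 198, 210, 234]
  BxoV TTATGAAG/2: at [6, 20, 48, 62, 92, 102, 113, 159, 178, 236, 252] ⇒ [8, 22, 50, 64, 94, 104, 115, 161, 180, 238, 254]

All cut coordinates (distinct, sorted): [8, 22, 47, 50, 64, 78, 86, 94, 104, 115, 147, 158, 161, 174, 180, 198, 210, 234, 238, 254]

Fragment lengths:
  8→22: 14 bp
  22→47: 25 bp
  47→50: 3 bp
  50→64: 14 bp
  64→78: 14 bp
  78→86: 8 bp
  86→94: 8 bp
  94→104: 10 bp
  104→115: 11 bp
  115→147: 32 bp
  147→158: 11 bp
  158→161: 3 bp
  161→174: 13 bp
  174→180: 6 bp
  180→198: 18 bp
  198→210: 12 bp
  210→234: 24 bp
  234→238: 4 bp
  238→254: 16 bp
  254→8 (wrap): 267-254+8 = 21 bp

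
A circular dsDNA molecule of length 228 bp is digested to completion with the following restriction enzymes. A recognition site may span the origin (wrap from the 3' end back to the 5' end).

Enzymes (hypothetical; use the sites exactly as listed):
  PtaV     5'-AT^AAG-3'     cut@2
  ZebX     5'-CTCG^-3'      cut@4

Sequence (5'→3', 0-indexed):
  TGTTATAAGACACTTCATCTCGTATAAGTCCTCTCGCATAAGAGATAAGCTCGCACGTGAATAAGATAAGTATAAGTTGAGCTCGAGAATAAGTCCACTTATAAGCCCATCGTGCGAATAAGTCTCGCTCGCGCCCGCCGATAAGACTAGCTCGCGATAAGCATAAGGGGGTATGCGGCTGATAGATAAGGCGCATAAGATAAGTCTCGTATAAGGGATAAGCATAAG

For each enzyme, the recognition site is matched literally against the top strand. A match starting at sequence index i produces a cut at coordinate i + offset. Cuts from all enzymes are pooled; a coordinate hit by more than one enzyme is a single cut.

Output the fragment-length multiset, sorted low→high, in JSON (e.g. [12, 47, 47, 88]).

Scan for sites:
  PtaV (ATAAG, off=2): starts [4, 23, 37, 44, 60, 65, 71, 88, 100, 117, 140, 156, 162, 185, 194, 199, 210, 217, 223] → cuts [6, 25, 39, 46, 62, 67, 73, 90, 102, 119, 142, 158, 164, 187, 196, 201, 212, 219, 225]
  ZebX (CTCG, off=4): starts [18, 32, 49, 81, 123, 127, 150, 205] → cuts [22, 36, 53, 85, 127, 131, 154, 209]

All cut coordinates (distinct, sorted): [6, 22, 25, 36, 39, 46, 53, 62, 67, 73, 85, 90, 102, 119, 127, 131, 142, 154, 158, 164, 187, 196, 201, 209, 212, 219, 225]

Fragment lengths:
  6→22: 16 bp
  22→25: 3 bp
  25→36: 11 bp
  36→39: 3 bp
  39→46: 7 bp
  46→53: 7 bp
  53→62: 9 bp
  62→67: 5 bp
  67→73: 6 bp
  73→85: 12 bp
  85→90: 5 bp
  90→102: 12 bp
  102→119: 17 bp
  119→127: 8 bp
  127→131: 4 bp
  131→142: 11 bp
  142→154: 12 bp
  154→158: 4 bp
  158→164: 6 bp
  164→187: 23 bp
  187→196: 9 bp
  196→201: 5 bp
  201→209: 8 bp
  209→212: 3 bp
  212→219: 7 bp
  219→225: 6 bp
  225→6 (wrap): 228-225+6 = 9 bp

[3,3,3,4,4,5,5,5,6,6,6,7,7,7,8,8,9,9,9,11,11,12,12,12,16,17,23]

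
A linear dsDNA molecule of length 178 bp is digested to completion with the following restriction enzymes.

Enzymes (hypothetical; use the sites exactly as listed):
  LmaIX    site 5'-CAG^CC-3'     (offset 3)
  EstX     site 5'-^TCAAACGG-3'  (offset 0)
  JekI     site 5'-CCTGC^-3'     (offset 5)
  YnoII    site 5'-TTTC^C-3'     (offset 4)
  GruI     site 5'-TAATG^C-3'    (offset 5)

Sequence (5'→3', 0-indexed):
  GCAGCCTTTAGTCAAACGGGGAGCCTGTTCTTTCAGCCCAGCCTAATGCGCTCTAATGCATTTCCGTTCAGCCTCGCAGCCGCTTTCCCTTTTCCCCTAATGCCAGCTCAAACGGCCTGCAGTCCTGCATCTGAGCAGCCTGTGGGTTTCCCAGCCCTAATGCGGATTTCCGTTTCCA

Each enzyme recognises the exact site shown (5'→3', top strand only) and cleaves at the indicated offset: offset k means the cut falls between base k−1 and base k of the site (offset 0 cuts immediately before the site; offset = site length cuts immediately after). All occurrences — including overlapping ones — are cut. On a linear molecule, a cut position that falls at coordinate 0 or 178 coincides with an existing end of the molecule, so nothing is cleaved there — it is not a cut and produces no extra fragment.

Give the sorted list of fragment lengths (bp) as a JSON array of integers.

Scan for sites:
  LmaIX (CAGCC, off=3): starts [1, 33, 38, 68, 76, 135, 151] → cuts [4, 36, 41, 71, 79, 138, 154]
  EstX (TCAAACGG, off=0): starts [11, 107] → cuts [11, 107]
  JekI (CCTGC, off=5): starts [115, 123] → cuts [120, 128]
  YnoII (TTTCC, off=4): starts [60, 83, 90, 146, 166, 172] → cuts [64, 87, 94, 150, 170, 176]
  GruI (TAATGC, off=5): starts [43, 53, 97, 157] → cuts [48, 58, 102, 162]

Pooled cuts: [4, 11, 36, 41, 48, 58, 64, 71, 79, 87, 94, 102, 107, 120, 128, 138, 150, 154, 162, 170, 176]

Fragments:
  [0,4): 4 bp
  [4,11): 7 bp
  [11,36): 25 bp
  [36,41): 5 bp
  [41,48): 7 bp
  [48,58): 10 bp
  [58,64): 6 bp
  [64,71): 7 bp
  [71,79): 8 bp
  [79,87): 8 bp
  [87,94): 7 bp
  [94,102): 8 bp
  [102,107): 5 bp
  [107,120): 13 bp
  [120,128): 8 bp
  [128,138): 10 bp
  [138,150): 12 bp
  [150,154): 4 bp
  [154,162): 8 bp
  [162,170): 8 bp
  [170,176): 6 bp
  [176,178): 2 bp

[2,4,4,5,5,6,6,7,7,7,7,8,8,8,8,8,8,10,10,12,13,25]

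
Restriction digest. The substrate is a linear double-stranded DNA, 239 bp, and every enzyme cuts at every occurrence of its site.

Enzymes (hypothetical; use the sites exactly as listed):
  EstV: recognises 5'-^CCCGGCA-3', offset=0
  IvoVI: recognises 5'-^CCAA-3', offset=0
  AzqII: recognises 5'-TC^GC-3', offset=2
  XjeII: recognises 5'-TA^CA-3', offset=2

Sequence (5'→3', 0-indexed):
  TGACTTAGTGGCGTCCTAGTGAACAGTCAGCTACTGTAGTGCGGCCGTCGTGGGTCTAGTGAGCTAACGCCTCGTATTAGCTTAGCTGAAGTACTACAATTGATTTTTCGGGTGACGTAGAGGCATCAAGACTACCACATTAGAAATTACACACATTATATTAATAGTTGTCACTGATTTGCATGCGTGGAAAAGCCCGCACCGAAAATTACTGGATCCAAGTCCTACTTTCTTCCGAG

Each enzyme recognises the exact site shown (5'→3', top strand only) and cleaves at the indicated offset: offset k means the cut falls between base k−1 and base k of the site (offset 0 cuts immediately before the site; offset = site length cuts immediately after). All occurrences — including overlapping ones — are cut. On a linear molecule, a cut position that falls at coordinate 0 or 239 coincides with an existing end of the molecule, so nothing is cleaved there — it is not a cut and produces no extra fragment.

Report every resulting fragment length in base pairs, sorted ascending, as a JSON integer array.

[22,53,68,96]

Site scan:
  EstV (CCCGGCA, off=0): no sites
  IvoVI (CCAA, off=0): starts [217] → cuts [217]
  AzqII (TCGC, off=2): no sites
  XjeII (TACA, off=2): starts [94, 147] → cuts [96, 149]

All cut coordinates (distinct, sorted): [96, 149, 217]

Fragment lengths:
  [0,96): 96 bp
  [96,149): 53 bp
  [149,217): 68 bp
  [217,239): 22 bp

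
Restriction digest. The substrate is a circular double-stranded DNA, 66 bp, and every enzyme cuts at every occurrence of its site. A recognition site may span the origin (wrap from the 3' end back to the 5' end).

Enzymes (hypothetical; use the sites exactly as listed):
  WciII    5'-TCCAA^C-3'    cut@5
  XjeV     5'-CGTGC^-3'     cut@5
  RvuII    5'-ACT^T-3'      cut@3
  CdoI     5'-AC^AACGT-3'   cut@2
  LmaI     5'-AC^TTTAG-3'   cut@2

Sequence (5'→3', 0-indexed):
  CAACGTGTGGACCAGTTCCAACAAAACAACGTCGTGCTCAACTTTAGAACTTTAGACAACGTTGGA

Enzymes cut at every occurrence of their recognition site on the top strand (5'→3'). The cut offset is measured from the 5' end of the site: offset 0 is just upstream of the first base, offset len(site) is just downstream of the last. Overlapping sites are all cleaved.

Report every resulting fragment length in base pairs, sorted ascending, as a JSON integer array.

[1,1,5,6,6,7,10,10,20]

Per-enzyme occurrences:
  WciII TCCAAC/5: at [16] ⇒ [21]
  XjeV CGTGC/5: at [32] ⇒ [37]
  RvuII ACTT/3: at [40, 48] ⇒ [43, 51]
  CdoI ACAACGT/2: at [25, 55, 65] ⇒ [1, 27, 57]
  LmaI ACTTTAG/2: at [40, 48] ⇒ [42, 50]

All cut coordinates (distinct, sorted): [1, 21, 27, 37, 42, 43, 50, 51, 57]

Fragment lengths:
  1→21: 20 bp
  21→27: 6 bp
  27→37: 10 bp
  37→42: 5 bp
  42→43: 1 bp
  43→50: 7 bp
  50→51: 1 bp
  51→57: 6 bp
  57→1 (wrap): 66-57+1 = 10 bp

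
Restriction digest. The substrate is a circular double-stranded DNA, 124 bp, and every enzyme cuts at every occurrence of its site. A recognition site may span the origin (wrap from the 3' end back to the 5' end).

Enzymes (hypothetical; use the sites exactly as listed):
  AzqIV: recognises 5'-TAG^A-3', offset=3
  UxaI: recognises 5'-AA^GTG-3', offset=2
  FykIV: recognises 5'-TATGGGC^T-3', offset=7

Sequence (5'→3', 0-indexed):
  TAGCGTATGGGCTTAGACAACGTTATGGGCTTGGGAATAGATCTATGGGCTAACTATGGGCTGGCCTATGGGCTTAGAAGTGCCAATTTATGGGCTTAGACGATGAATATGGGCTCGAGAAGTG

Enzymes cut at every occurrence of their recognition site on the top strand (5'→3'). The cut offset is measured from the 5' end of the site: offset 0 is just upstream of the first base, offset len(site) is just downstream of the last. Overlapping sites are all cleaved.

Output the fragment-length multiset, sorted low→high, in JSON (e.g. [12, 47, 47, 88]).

Site scan:
  AzqIV (TAGA, off=3): starts [13, 37, 74, 96] → cuts [16, 40, 77, 99]
  UxaI (AAGTG, off=2): starts [77, 119] → cuts [79, 121]
  FykIV (TATGGGCT, off=7): starts [5, 23, 43, 54, 66, 88, 107] → cuts [12, 30, 50, 61, 73, 95, 114]

All cut coordinates (distinct, sorted): [12, 16, 30, 40, 50, 61, 73, 77, 79, 95, 99, 114, 121]

Fragment lengths:
  12→16: 4 bp
  16→30: 14 bp
  30→40: 10 bp
  40→50: 10 bp
  50→61: 11 bp
  61→73: 12 bp
  73→77: 4 bp
  77→79: 2 bp
  79→95: 16 bp
  95→99: 4 bp
  99→114: 15 bp
  114→121: 7 bp
  121→12 (wrap): 124-121+12 = 15 bp

[2,4,4,4,7,10,10,11,12,14,15,15,16]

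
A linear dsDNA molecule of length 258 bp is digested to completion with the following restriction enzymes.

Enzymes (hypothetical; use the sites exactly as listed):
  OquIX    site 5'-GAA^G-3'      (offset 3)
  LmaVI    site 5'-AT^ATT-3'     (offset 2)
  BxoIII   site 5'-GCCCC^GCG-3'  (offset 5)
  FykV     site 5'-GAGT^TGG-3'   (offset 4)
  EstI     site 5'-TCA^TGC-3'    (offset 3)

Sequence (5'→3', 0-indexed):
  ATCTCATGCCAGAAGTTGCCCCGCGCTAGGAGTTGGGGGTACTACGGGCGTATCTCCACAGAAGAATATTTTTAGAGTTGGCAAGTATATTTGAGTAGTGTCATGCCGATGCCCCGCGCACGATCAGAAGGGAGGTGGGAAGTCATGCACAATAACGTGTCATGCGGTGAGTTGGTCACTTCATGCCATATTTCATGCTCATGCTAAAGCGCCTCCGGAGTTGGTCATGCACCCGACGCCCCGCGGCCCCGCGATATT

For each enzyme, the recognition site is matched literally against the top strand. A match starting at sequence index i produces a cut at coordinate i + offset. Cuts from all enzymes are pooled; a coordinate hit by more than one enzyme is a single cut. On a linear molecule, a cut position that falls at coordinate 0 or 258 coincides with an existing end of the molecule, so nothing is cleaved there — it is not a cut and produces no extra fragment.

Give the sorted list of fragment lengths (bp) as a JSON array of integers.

Per-enzyme occurrences:
  OquIX (GAAG, off=3): starts [11, 60, 126, 138] → cuts [14, 63, 129, 141]
  LmaVI (ATATT, off=2): starts [65, 86, 187, 253] → cuts [67, 88, 189, 255]
  BxoIII (GCCCCGCG, off=5): starts [17, 110, 237, 245] → cuts [22, 115, 242, 250]
  FykV (GAGTTGG, off=4): starts [29, 74, 168, 217] → cuts [33, 78, 172, 221]
  EstI (TCATGC, off=3): starts [3, 100, 142, 159, 180, 192, 198, 224] → cuts [6, 103, 145, 162, 183, 195, 201, 227]

Pooled cuts: [6, 14, 22, 33, 63, 67, 78, 88, 103, 115, 129, 141, 145, 162, 172, 183, 189, 195, 201, 221, 227, 242, 250, 255]

Fragments:
  [0,6): 6 bp
  [6,14): 8 bp
  [14,22): 8 bp
  [22,33): 11 bp
  [33,63): 30 bp
  [63,67): 4 bp
  [67,78): 11 bp
  [78,88): 10 bp
  [88,103): 15 bp
  [103,115): 12 bp
  [115,129): 14 bp
  [129,141): 12 bp
  [141,145): 4 bp
  [145,162): 17 bp
  [162,172): 10 bp
  [172,183): 11 bp
  [183,189): 6 bp
  [189,195): 6 bp
  [195,201): 6 bp
  [201,221): 20 bp
  [221,227): 6 bp
  [227,242): 15 bp
  [242,250): 8 bp
  [250,255): 5 bp
  [255,258): 3 bp

[3,4,4,5,6,6,6,6,6,8,8,8,10,10,11,11,11,12,12,14,15,15,17,20,30]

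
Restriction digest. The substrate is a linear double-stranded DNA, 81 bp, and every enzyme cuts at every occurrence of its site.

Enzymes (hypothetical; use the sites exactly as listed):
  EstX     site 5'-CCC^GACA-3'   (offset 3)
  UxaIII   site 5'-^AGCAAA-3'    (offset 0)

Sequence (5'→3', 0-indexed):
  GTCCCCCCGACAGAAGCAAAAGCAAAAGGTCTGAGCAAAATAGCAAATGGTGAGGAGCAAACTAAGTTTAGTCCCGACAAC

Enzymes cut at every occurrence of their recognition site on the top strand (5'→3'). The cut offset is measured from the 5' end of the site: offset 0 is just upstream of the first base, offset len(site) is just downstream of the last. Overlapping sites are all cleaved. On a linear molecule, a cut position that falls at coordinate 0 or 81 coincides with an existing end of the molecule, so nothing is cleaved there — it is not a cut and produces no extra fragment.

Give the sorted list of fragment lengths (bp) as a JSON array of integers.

[6,6,6,8,8,13,14,20]

Per-enzyme occurrences:
  EstX (CCCGACA, off=3): starts [5, 72] → cuts [8, 75]
  UxaIII (AGCAAA, off=0): starts [14, 20, 33, 41, 55] → cuts [14, 20, 33, 41, 55]

All cut coordinates (distinct, sorted): [8, 14, 20, 33, 41, 55, 75]

Fragments:
  [0,8): 8 bp
  [8,14): 6 bp
  [14,20): 6 bp
  [20,33): 13 bp
  [33,41): 8 bp
  [41,55): 14 bp
  [55,75): 20 bp
  [75,81): 6 bp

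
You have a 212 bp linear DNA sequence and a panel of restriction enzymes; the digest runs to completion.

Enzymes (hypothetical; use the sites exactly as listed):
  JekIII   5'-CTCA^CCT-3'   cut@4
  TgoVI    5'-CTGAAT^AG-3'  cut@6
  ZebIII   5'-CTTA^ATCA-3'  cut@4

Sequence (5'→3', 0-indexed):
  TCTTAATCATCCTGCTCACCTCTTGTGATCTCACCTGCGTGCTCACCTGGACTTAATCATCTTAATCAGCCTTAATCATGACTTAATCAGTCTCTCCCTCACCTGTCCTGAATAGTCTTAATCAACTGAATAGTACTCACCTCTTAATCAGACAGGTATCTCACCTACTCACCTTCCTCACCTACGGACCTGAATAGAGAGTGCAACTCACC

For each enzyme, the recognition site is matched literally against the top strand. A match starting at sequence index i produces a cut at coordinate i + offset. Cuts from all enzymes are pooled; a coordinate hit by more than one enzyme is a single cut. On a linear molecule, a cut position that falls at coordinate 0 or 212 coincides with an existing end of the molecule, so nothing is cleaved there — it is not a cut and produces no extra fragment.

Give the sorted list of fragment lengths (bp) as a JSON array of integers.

Per-enzyme occurrences:
  JekIII (CTCACCT, off=4): starts [14, 29, 41, 97, 135, 159, 167, 176] → cuts [18, 33, 45, 101, 139, 163, 171, 180]
  TgoVI (CTGAATAG, off=6): starts [107, 125, 189] → cuts [113, 131, 195]
  ZebIII (CTTAATCA, off=4): starts [1, 51, 60, 70, 81, 116, 142] → cuts [5, 55, 64, 74, 85, 120, 146]

All cut coordinates (distinct, sorted): [5, 18, 33, 45, 55, 64, 74, 85, 101, 113, 120, 131, 139, 146, 163, 171, 180, 195]

Fragments:
  [0,5): 5 bp
  [5,18): 13 bp
  [18,33): 15 bp
  [33,45): 12 bp
  [45,55): 10 bp
  [55,64): 9 bp
  [64,74): 10 bp
  [74,85): 11 bp
  [85,101): 16 bp
  [101,113): 12 bp
  [113,120): 7 bp
  [120,131): 11 bp
  [131,139): 8 bp
  [139,146): 7 bp
  [146,163): 17 bp
  [163,171): 8 bp
  [171,180): 9 bp
  [180,195): 15 bp
  [195,212): 17 bp

[5,7,7,8,8,9,9,10,10,11,11,12,12,13,15,15,16,17,17]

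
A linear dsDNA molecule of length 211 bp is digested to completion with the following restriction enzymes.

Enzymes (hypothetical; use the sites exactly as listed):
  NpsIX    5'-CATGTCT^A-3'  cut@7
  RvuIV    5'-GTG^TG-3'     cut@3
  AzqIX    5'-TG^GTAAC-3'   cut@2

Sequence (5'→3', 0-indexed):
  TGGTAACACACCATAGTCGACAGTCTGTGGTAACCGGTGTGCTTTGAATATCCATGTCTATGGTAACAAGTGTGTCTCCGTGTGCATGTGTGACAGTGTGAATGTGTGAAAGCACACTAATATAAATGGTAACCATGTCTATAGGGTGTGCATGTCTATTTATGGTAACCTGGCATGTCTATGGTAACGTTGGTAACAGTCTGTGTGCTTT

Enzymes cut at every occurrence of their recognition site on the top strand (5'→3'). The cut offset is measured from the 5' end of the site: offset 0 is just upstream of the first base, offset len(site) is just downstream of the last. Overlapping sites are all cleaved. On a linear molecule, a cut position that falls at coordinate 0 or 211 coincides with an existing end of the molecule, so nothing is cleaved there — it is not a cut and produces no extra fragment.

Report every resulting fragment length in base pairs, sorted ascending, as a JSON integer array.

Per-enzyme occurrences:
  NpsIX CATGTCTA/7: at [52, 133, 150, 173] ⇒ [59, 140, 157, 180]
  RvuIV GTGTG/3: at [36, 69, 79, 87, 95, 103, 145, 202] ⇒ [39, 72, 82, 90, 98, 106, 148, 205]
  AzqIX TGGTAAC/2: at [0, 27, 60, 126, 162, 181, 190] ⇒ [2, 29, 62, 128, 164, 183, 192]

Pooled cuts: [2, 29, 39, 59, 62, 72, 82, 90, 98, 106, 128, 140, 148, 157, 164, 180, 183, 192, 205]

Fragment lengths:
  [0,2): 2 bp
  [2,29): 27 bp
  [29,39): 10 bp
  [39,59): 20 bp
  [59,62): 3 bp
  [62,72): 10 bp
  [72,82): 10 bp
  [82,90): 8 bp
  [90,98): 8 bp
  [98,106): 8 bp
  [106,128): 22 bp
  [128,140): 12 bp
  [140,148): 8 bp
  [148,157): 9 bp
  [157,164): 7 bp
  [164,180): 16 bp
  [180,183): 3 bp
  [183,192): 9 bp
  [192,205): 13 bp
  [205,211): 6 bp

[2,3,3,6,7,8,8,8,8,9,9,10,10,10,12,13,16,20,22,27]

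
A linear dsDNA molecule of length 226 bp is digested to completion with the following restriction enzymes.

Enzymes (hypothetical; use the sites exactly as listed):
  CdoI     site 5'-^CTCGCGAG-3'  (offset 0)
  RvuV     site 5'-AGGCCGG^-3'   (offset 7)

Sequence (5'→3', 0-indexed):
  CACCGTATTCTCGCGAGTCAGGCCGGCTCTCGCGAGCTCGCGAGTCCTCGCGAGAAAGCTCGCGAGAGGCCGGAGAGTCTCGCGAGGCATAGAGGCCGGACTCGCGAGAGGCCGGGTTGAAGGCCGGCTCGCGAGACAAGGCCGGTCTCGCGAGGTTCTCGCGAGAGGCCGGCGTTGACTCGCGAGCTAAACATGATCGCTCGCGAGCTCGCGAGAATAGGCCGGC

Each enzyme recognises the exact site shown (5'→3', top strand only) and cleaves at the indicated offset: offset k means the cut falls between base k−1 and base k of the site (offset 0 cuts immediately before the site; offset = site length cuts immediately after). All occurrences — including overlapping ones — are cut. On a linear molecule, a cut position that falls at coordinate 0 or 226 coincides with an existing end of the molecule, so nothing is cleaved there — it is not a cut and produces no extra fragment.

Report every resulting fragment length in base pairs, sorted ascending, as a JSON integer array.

Site scan:
  CdoI CTCGCGAG/0: at [9, 28, 36, 46, 58, 78, 100, 127, 146, 157, 178, 199, 207] ⇒ [9, 28, 36, 46, 58, 78, 100, 127, 146, 157, 178, 199, 207]
  RvuV AGGCCGG/7: at [19, 66, 92, 108, 120, 138, 165, 218] ⇒ [26, 73, 99, 115, 127, 145, 172, 225]

Pooled cuts: [9, 26, 28, 36, 46, 58, 73, 78, 99, 100, 115, 127, 145, 146, 157, 172, 178, 199, 207, 225]

Fragments:
  [0,9): 9 bp
  [9,26): 17 bp
  [26,28): 2 bp
  [28,36): 8 bp
  [36,46): 10 bp
  [46,58): 12 bp
  [58,73): 15 bp
  [73,78): 5 bp
  [78,99): 21 bp
  [99,100): 1 bp
  [100,115): 15 bp
  [115,127): 12 bp
  [127,145): 18 bp
  [145,146): 1 bp
  [146,157): 11 bp
  [157,172): 15 bp
  [172,178): 6 bp
  [178,199): 21 bp
  [199,207): 8 bp
  [207,225): 18 bp
  [225,226): 1 bp

[1,1,1,2,5,6,8,8,9,10,11,12,12,15,15,15,17,18,18,21,21]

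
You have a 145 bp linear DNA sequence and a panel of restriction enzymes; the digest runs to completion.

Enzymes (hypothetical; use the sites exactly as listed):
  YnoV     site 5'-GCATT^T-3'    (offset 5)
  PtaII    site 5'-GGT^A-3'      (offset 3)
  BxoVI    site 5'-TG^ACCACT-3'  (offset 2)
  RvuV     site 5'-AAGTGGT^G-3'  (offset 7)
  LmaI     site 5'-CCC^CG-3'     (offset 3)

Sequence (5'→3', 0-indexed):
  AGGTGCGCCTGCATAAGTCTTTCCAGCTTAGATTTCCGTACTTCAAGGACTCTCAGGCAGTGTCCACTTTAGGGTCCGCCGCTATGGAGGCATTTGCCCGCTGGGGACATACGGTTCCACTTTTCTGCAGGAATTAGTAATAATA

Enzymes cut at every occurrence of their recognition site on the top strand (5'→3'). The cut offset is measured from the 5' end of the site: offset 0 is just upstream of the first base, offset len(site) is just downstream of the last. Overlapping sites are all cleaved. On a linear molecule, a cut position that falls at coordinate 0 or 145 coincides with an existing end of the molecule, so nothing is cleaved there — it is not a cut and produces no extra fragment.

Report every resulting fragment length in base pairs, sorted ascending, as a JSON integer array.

Scan for sites:
  YnoV (GCATTT, off=5): starts [89] → cuts [94]
  PtaII (GGTA, off=3): no sites
  BxoVI (TGACCACT, off=2): no sites
  RvuV (AAGTGGTG, off=7): no sites
  LmaI (CCCCG, off=3): no sites

All cut coordinates (distinct, sorted): [94]

Fragment lengths:
  [0,94): 94 bp
  [94,145): 51 bp

[51,94]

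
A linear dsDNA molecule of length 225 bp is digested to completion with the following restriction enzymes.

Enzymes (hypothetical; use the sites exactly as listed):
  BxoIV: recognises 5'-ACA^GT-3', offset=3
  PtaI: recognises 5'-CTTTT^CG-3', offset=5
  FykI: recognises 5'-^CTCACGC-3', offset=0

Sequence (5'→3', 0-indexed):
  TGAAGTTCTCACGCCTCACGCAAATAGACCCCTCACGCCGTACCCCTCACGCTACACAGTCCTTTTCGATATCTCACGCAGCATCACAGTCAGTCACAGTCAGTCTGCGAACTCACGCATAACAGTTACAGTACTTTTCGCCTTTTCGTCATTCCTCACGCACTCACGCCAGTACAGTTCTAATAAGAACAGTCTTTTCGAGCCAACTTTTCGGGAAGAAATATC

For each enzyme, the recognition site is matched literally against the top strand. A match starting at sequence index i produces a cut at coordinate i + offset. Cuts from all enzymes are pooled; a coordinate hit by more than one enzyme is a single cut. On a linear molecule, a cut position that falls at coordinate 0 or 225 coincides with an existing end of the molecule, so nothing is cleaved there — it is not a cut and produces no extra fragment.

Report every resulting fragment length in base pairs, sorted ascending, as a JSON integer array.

Site scan:
  BxoIV (ACAGT, off=3): starts [55, 85, 95, 121, 127, 173, 188] → cuts [58, 88, 98, 124, 130, 176, 191]
  PtaI (CTTTTCG, off=5): starts [61, 133, 141, 193, 206] → cuts [66, 138, 146, 198, 211]
  FykI (CTCACGC, off=0): starts [7, 14, 31, 45, 72, 111, 154, 162] → cuts [7, 14, 31, 45, 72, 111, 154, 162]

All cut coordinates (distinct, sorted): [7, 14, 31, 45, 58, 66, 72, 88, 98, 111, 124, 130, 138, 146, 154, 162, 176, 191, 198, 211]

Fragment lengths:
  [0,7): 7 bp
  [7,14): 7 bp
  [14,31): 17 bp
  [31,45): 14 bp
  [45,58): 13 bp
  [58,66): 8 bp
  [66,72): 6 bp
  [72,88): 16 bp
  [88,98): 10 bp
  [98,111): 13 bp
  [111,124): 13 bp
  [124,130): 6 bp
  [130,138): 8 bp
  [138,146): 8 bp
  [146,154): 8 bp
  [154,162): 8 bp
  [162,176): 14 bp
  [176,191): 15 bp
  [191,198): 7 bp
  [198,211): 13 bp
  [211,225): 14 bp

[6,6,7,7,7,8,8,8,8,8,10,13,13,13,13,14,14,14,15,16,17]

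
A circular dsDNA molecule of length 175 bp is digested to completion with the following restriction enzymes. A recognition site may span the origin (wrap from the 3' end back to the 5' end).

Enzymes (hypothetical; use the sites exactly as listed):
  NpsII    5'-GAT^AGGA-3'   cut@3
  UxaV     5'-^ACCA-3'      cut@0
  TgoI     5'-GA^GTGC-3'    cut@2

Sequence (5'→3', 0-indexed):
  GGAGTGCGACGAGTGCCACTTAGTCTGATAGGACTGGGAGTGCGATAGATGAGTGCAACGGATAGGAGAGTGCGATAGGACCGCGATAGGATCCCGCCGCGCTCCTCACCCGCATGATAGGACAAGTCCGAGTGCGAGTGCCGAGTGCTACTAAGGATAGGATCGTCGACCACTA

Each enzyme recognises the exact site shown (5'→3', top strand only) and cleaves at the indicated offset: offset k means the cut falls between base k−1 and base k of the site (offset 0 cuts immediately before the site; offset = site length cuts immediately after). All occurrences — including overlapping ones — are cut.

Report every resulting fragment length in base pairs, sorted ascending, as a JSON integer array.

Per-enzyme occurrences:
  NpsII (GATAGGA, off=3): starts [26, 60, 73, 84, 115, 155] → cuts [29, 63, 76, 87, 118, 158]
  UxaV (ACCA, off=0): starts [168] → cuts [168]
  TgoI (GAGTGC, off=2): starts [1, 10, 37, 50, 67, 129, 135, 142] → cuts [3, 12, 39, 52, 69, 131, 137, 144]

Pooled cuts: [3, 12, 29, 39, 52, 63, 69, 76, 87, 118, 131, 137, 144, 158, 168]

Fragments:
  3→12: 9 bp
  12→29: 17 bp
  29→39: 10 bp
  39→52: 13 bp
  52→63: 11 bp
  63→69: 6 bp
  69→76: 7 bp
  76→87: 11 bp
  87→118: 31 bp
  118→131: 13 bp
  131→137: 6 bp
  137→144: 7 bp
  144→158: 14 bp
  158→168: 10 bp
  168→3 (wrap): 175-168+3 = 10 bp

[6,6,7,7,9,10,10,10,11,11,13,13,14,17,31]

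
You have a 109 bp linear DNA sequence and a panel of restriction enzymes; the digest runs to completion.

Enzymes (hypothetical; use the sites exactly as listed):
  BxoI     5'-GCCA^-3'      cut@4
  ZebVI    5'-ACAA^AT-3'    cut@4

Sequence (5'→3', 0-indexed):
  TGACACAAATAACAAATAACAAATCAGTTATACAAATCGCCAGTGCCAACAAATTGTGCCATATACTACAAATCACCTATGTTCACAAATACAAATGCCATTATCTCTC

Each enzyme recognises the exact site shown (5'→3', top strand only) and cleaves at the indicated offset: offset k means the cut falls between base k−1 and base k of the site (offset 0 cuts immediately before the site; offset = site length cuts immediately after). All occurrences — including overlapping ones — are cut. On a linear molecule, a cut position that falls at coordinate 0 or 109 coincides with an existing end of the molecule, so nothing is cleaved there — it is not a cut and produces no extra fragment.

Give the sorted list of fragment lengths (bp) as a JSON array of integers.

Per-enzyme occurrences:
  BxoI (GCCA, off=4): starts [38, 44, 57, 96] → cuts [42, 48, 61, 100]
  ZebVI (ACAAAT, off=4): starts [4, 11, 18, 31, 48, 67, 84, 90] → cuts [8, 15, 22, 35, 52, 71, 88, 94]

Pooled cuts: [8, 15, 22, 35, 42, 48, 52, 61, 71, 88, 94, 100]

Fragment lengths:
  [0,8): 8 bp
  [8,15): 7 bp
  [15,22): 7 bp
  [22,35): 13 bp
  [35,42): 7 bp
  [42,48): 6 bp
  [48,52): 4 bp
  [52,61): 9 bp
  [61,71): 10 bp
  [71,88): 17 bp
  [88,94): 6 bp
  [94,100): 6 bp
  [100,109): 9 bp

[4,6,6,6,7,7,7,8,9,9,10,13,17]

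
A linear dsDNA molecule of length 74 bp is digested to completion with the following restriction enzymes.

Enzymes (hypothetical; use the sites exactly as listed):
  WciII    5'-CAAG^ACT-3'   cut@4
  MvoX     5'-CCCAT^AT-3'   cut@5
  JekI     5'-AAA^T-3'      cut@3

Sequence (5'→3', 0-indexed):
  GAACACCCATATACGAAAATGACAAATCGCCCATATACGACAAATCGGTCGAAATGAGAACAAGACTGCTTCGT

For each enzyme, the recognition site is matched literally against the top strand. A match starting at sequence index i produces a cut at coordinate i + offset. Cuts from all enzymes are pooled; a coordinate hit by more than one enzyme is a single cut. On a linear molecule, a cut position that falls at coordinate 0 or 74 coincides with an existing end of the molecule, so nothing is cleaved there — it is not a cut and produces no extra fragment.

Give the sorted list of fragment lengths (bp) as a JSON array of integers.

[7,8,9,10,10,10,10,10]

Scan for sites:
  WciII CAAGACT/4: at [60] ⇒ [64]
  MvoX CCCATAT/5: at [5, 29] ⇒ [10, 34]
  JekI AAAT/3: at [16, 23, 41, 51] ⇒ [19, 26, 44, 54]

All cut coordinates (distinct, sorted): [10, 19, 26, 34, 44, 54, 64]

Fragment lengths:
  [0,10): 10 bp
  [10,19): 9 bp
  [19,26): 7 bp
  [26,34): 8 bp
  [34,44): 10 bp
  [44,54): 10 bp
  [54,64): 10 bp
  [64,74): 10 bp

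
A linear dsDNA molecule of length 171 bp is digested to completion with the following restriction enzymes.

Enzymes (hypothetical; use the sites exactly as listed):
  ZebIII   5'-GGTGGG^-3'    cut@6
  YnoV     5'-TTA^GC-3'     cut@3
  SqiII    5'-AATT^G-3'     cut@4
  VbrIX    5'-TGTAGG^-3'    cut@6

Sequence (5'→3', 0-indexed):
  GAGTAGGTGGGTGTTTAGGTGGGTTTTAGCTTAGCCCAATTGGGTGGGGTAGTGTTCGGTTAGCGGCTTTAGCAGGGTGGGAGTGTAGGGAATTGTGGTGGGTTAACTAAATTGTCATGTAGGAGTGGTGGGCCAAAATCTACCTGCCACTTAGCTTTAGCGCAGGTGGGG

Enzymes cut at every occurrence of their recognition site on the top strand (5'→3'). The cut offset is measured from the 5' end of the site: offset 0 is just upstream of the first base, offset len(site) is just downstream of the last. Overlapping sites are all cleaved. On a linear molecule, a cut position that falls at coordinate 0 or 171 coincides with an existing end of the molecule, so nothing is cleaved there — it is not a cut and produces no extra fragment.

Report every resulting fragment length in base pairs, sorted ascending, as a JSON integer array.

[1,5,5,5,6,7,8,8,8,9,9,10,10,11,11,11,12,14,21]

Per-enzyme occurrences:
  ZebIII (GGTGGG, off=6): starts [5, 17, 42, 75, 96, 126, 164] → cuts [11, 23, 48, 81, 102, 132, 170]
  YnoV (TTAGC, off=3): starts [25, 30, 59, 68, 150, 156] → cuts [28, 33, 62, 71, 153, 159]
  SqiII (AATTG, off=4): starts [37, 90, 109] → cuts [41, 94, 113]
  VbrIX (TGTAGG, off=6): starts [83, 117] → cuts [89, 123]

Pooled cuts: [11, 23, 28, 33, 41, 48, 62, 71, 81, 89, 94, 102, 113, 123, 132, 153, 159, 170]

Fragments:
  [0,11): 11 bp
  [11,23): 12 bp
  [23,28): 5 bp
  [28,33): 5 bp
  [33,41): 8 bp
  [41,48): 7 bp
  [48,62): 14 bp
  [62,71): 9 bp
  [71,81): 10 bp
  [81,89): 8 bp
  [89,94): 5 bp
  [94,102): 8 bp
  [102,113): 11 bp
  [113,123): 10 bp
  [123,132): 9 bp
  [132,153): 21 bp
  [153,159): 6 bp
  [159,170): 11 bp
  [170,171): 1 bp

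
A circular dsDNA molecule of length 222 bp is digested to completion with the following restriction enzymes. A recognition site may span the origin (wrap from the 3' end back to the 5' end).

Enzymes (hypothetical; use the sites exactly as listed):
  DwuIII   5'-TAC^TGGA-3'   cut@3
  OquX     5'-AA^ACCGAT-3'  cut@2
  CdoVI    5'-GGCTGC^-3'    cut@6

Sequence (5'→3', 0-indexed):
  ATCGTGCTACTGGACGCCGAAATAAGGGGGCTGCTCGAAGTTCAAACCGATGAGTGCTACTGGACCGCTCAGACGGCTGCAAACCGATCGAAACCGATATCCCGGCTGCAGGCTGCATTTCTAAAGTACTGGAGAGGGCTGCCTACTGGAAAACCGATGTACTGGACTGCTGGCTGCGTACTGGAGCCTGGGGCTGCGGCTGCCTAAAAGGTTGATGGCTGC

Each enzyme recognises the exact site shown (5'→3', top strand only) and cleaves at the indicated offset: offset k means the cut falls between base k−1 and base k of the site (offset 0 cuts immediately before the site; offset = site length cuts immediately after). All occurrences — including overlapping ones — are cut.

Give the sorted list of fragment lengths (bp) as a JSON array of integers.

Scan for sites:
  DwuIII TACTGGA/3: at [7, 57, 126, 143, 159, 178] ⇒ [10, 60, 129, 146, 162, 181]
  OquX AAACCGAT/2: at [43, 80, 90, 150] ⇒ [45, 82, 92, 152]
  CdoVI GGCTGC/6: at [28, 74, 103, 110, 136, 171, 191, 197, 216] ⇒ [0, 34, 80, 109, 116, 142, 177, 197, 203]

Pooled cuts: [0, 10, 34, 45, 60, 80, 82, 92, 109, 116, 129, 142, 146, 152, 162, 177, 181, 197, 203]

Fragment lengths:
  0→10: 10 bp
  10→34: 24 bp
  34→45: 11 bp
  45→60: 15 bp
  60→80: 20 bp
  80→82: 2 bp
  82→92: 10 bp
  92→109: 17 bp
  109→116: 7 bp
  116→129: 13 bp
  129→142: 13 bp
  142→146: 4 bp
  146→152: 6 bp
  152→162: 10 bp
  162→177: 15 bp
  177→181: 4 bp
  181→197: 16 bp
  197→203: 6 bp
  203→0 (wrap): 222-203+0 = 19 bp

[2,4,4,6,6,7,10,10,10,11,13,13,15,15,16,17,19,20,24]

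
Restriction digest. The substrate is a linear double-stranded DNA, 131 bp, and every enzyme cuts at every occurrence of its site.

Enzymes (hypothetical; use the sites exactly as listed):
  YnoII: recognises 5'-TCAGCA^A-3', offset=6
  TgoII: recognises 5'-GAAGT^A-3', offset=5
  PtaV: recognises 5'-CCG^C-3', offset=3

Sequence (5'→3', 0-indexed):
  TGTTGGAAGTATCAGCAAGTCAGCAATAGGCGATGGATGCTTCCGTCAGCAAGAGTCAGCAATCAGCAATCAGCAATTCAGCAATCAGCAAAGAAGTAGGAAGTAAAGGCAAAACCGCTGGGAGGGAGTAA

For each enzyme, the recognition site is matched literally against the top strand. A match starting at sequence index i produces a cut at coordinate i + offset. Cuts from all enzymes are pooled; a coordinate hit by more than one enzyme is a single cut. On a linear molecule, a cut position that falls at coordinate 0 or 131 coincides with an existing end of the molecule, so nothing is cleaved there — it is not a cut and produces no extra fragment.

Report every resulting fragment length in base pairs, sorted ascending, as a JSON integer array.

[7,7,7,7,7,7,8,8,10,10,13,14,26]

Per-enzyme occurrences:
  YnoII (TCAGCAA, off=6): starts [11, 19, 45, 55, 62, 69, 77, 84] → cuts [17, 25, 51, 61, 68, 75, 83, 90]
  TgoII (GAAGTA, off=5): starts [5, 92, 99] → cuts [10, 97, 104]
  PtaV (CCGC, off=3): starts [114] → cuts [117]

All cut coordinates (distinct, sorted): [10, 17, 25, 51, 61, 68, 75, 83, 90, 97, 104, 117]

Fragment lengths:
  [0,10): 10 bp
  [10,17): 7 bp
  [17,25): 8 bp
  [25,51): 26 bp
  [51,61): 10 bp
  [61,68): 7 bp
  [68,75): 7 bp
  [75,83): 8 bp
  [83,90): 7 bp
  [90,97): 7 bp
  [97,104): 7 bp
  [104,117): 13 bp
  [117,131): 14 bp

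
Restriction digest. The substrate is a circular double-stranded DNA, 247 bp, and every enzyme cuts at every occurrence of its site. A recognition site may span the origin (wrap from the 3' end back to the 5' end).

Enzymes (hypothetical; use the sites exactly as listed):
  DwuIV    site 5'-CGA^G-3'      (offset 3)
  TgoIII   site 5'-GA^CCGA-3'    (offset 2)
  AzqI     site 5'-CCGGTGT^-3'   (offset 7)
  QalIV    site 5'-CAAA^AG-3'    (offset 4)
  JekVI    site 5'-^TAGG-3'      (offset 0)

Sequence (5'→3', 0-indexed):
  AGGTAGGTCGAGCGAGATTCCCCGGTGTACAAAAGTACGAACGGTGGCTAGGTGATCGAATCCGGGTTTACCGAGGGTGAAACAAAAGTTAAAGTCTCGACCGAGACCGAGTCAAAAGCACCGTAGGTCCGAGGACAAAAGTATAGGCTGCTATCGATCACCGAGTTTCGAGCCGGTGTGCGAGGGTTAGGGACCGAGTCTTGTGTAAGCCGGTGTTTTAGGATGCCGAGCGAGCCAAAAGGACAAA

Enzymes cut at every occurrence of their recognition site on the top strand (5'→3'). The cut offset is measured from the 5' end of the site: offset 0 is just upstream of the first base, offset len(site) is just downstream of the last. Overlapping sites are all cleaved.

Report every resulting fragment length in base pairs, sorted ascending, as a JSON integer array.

[2,2,3,4,4,4,4,4,4,4,4,5,6,6,6,7,7,7,8,8,8,9,11,12,13,14,15,19,21,26]

Site scan:
  DwuIV (CGAG, off=3): starts [8, 12, 71, 101, 107, 129, 161, 168, 180, 194, 226, 230] → cuts [11, 15, 74, 104, 110, 132, 164, 171, 183, 197, 229, 233]
  TgoIII (GACCGA, off=2): starts [98, 104, 191] → cuts [100, 106, 193]
  AzqI (CCGGTGT, off=7): starts [21, 172, 209] → cuts [28, 179, 216]
  QalIV (CAAAAG, off=4): starts [29, 82, 112, 135, 235, 243] → cuts [0, 33, 86, 116, 139, 239]
  JekVI (TAGG, off=0): starts [3, 48, 123, 143, 187, 218] → cuts [3, 48, 123, 143, 187, 218]

All cut coordinates (distinct, sorted): [0, 3, 11, 15, 28, 33, 48, 74, 86, 100, 104, 106, 110, 116, 123, 132, 139, 143, 164, 171, 179, 183, 187, 193, 197, 216, 218, 229, 233, 239]

Fragments:
  0→3: 3 bp
  3→11: 8 bp
  11→15: 4 bp
  15→28: 13 bp
  28→33: 5 bp
  33→48: 15 bp
  48→74: 26 bp
  74→86: 12 bp
  86→100: 14 bp
  100→104: 4 bp
  104→106: 2 bp
  106→110: 4 bp
  110→116: 6 bp
  116→123: 7 bp
  123→132: 9 bp
  132→139: 7 bp
  139→143: 4 bp
  143→164: 21 bp
  164→171: 7 bp
  171→179: 8 bp
  179→183: 4 bp
  183→187: 4 bp
  187→193: 6 bp
  193→197: 4 bp
  197→216: 19 bp
  216→218: 2 bp
  218→229: 11 bp
  229→233: 4 bp
  233→239: 6 bp
  239→0 (wrap): 247-239+0 = 8 bp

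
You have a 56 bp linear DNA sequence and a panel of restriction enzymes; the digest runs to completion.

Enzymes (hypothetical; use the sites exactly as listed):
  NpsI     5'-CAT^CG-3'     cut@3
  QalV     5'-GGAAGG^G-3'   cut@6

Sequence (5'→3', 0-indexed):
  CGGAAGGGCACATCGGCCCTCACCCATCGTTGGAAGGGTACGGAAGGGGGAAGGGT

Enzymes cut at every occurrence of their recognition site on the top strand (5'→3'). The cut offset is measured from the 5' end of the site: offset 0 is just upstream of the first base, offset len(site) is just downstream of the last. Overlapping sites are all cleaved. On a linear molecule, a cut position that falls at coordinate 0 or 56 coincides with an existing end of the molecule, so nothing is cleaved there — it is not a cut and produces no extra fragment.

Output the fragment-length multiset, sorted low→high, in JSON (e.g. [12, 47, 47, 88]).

[2,6,7,7,10,10,14]

Per-enzyme occurrences:
  NpsI (CATCG, off=3): starts [10, 24] → cuts [13, 27]
  QalV (GGAAGGG, off=6): starts [1, 31, 41, 48] → cuts [7, 37, 47, 54]

All cut coordinates (distinct, sorted): [7, 13, 27, 37, 47, 54]

Fragment lengths:
  [0,7): 7 bp
  [7,13): 6 bp
  [13,27): 14 bp
  [27,37): 10 bp
  [37,47): 10 bp
  [47,54): 7 bp
  [54,56): 2 bp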